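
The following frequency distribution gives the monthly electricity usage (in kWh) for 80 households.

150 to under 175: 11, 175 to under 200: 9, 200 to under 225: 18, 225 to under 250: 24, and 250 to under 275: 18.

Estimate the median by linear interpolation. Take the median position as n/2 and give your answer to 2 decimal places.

Cumulative frequencies: 11, 20, 38, 62, 80
n = 80; position = n/2 = 40.
This falls in the class 225 to under 250: L = 225, F = 38, f = 24, h = 25.
Median ≈ 225 + ((40 − 38) / 24) × 25 = 227.0833

227.08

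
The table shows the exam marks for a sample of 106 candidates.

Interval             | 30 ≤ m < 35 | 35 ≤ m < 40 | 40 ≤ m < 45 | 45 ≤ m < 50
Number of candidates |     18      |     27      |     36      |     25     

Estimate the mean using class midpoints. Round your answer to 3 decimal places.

Midpoints: 32.5, 37.5, 42.5, 47.5
Σfm = 18×32.5 + 27×37.5 + 36×42.5 + 25×47.5 = 4315
n = Σf = 106
Mean = 4315 / 106 = 40.7075

40.708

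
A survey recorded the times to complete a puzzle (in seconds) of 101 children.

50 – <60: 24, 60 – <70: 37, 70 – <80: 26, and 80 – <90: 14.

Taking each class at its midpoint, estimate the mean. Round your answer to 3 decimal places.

Midpoints: 55, 65, 75, 85
Σfm = 24×55 + 37×65 + 26×75 + 14×85 = 6865
n = Σf = 101
Mean = 6865 / 101 = 67.9703

67.970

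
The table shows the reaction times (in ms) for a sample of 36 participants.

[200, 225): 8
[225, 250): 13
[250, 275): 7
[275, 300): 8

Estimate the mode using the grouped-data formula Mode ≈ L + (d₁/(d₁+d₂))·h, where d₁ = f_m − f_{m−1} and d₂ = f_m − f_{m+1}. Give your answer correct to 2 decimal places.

236.36

Modal class: [225, 250) (highest frequency 13).
d₁ = 13 − 8 = 5, d₂ = 13 − 7 = 6
Mode ≈ 225 + (5/(5+6)) × 25 = 225 + 11.3636 = 236.3636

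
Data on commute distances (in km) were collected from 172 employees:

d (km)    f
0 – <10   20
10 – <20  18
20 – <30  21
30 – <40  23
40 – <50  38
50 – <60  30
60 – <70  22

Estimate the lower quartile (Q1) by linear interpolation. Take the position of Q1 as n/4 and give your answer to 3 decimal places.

Cumulative frequencies: 20, 38, 59, 82, 120, 150, 172
n = 172; position = n/4 = 43.
This falls in the class 20 – <30: L = 20, F = 38, f = 21, h = 10.
Lower quartile ≈ 20 + ((43 − 38) / 21) × 10 = 22.3810

22.381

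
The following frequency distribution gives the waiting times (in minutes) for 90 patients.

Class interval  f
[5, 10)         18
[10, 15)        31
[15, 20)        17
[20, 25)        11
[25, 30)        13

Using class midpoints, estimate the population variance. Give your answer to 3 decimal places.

43.333

Midpoints: 7.5, 12.5, 17.5, 22.5, 27.5
n = 90, Σfm = 1425, mean = 15.8333
Σfm² = 26462.5
Σf(m − x̄)² = Σfm² − (Σfm)²/n = 26462.5 − 1425²/90 = 3900.0000
Population variance = 3900.0000 / 90 = 43.3333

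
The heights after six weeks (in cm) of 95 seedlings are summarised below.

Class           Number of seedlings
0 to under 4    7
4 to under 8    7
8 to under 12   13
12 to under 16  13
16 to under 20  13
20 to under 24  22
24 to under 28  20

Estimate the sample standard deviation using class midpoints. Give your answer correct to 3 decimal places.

Midpoints: 2, 6, 10, 14, 18, 22, 26
n = 95, Σfm = 1606, mean = 16.9053
Σfm² = 32508
Σf(m − x̄)² = Σfm² − (Σfm)²/n = 32508 − 1606²/95 = 5358.1474
Sample variance = 5358.1474 / 94 = 57.0016
Standard deviation = √57.0016 = 7.5499

7.550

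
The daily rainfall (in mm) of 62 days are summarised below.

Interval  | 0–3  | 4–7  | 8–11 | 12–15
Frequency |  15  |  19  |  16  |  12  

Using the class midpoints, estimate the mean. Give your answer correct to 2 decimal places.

Midpoints: 1.5, 5.5, 9.5, 13.5
Σfm = 15×1.5 + 19×5.5 + 16×9.5 + 12×13.5 = 441
n = Σf = 62
Mean = 441 / 62 = 7.1129

7.11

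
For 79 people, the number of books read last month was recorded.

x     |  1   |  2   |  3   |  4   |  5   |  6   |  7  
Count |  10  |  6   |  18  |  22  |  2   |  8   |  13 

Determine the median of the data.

Cumulative frequencies: 10, 16, 34, 56, 58, 66, 79
n = 79, so the median is the value in position (n+1)/2 = 40.
Position 40 falls at value 4.

4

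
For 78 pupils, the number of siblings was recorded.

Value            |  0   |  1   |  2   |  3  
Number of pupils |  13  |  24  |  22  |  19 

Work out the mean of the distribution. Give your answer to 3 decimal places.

1.603

Values: 0, 1, 2, 3
Σfx = 13×0 + 24×1 + 22×2 + 19×3 = 125
n = Σf = 78
Mean = 125 / 78 = 1.6026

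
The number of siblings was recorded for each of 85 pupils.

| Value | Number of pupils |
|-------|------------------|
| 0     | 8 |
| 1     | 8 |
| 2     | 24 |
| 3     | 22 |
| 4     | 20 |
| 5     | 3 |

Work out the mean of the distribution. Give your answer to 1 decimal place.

Values: 0, 1, 2, 3, 4, 5
Σfx = 8×0 + 8×1 + 24×2 + 22×3 + 20×4 + 3×5 = 217
n = Σf = 85
Mean = 217 / 85 = 2.5529

2.6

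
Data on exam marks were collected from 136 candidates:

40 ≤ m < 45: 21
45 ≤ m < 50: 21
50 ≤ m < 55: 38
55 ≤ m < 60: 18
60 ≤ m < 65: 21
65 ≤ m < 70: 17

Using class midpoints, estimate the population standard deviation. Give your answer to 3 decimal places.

Midpoints: 42.5, 47.5, 52.5, 57.5, 62.5, 67.5
n = 136, Σfm = 7380, mean = 54.2647
Σfm² = 409050
Σf(m − x̄)² = Σfm² − (Σfm)²/n = 409050 − 7380²/136 = 8576.4706
Population variance = 8576.4706 / 136 = 63.0623
Standard deviation = √63.0623 = 7.9412

7.941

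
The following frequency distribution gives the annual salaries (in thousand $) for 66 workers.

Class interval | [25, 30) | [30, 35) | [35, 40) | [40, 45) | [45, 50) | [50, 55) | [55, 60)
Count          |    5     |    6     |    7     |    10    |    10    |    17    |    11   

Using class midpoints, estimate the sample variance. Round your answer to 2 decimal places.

Midpoints: 27.5, 32.5, 37.5, 42.5, 47.5, 52.5, 57.5
n = 66, Σfm = 3020, mean = 45.7576
Σfm² = 143812.5
Σf(m − x̄)² = Σfm² − (Σfm)²/n = 143812.5 − 3020²/66 = 5624.6212
Sample variance = 5624.6212 / 65 = 86.5326

86.53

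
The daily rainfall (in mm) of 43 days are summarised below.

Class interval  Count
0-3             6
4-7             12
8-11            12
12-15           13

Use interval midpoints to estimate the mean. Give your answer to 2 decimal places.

Midpoints: 1.5, 5.5, 9.5, 13.5
Σfm = 6×1.5 + 12×5.5 + 12×9.5 + 13×13.5 = 364.5
n = Σf = 43
Mean = 364.5 / 43 = 8.4767

8.48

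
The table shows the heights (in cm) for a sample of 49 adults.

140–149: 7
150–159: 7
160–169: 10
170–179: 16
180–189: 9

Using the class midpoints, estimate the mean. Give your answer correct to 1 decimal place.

Midpoints: 144.5, 154.5, 164.5, 174.5, 184.5
Σfm = 7×144.5 + 7×154.5 + 10×164.5 + 16×174.5 + 9×184.5 = 8190.5
n = Σf = 49
Mean = 8190.5 / 49 = 167.1531

167.2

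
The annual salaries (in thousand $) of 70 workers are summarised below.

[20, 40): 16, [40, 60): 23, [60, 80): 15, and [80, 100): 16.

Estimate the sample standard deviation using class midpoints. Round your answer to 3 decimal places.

21.706

Midpoints: 30, 50, 70, 90
n = 70, Σfm = 4120, mean = 58.8571
Σfm² = 275000
Σf(m − x̄)² = Σfm² − (Σfm)²/n = 275000 − 4120²/70 = 32508.5714
Sample variance = 32508.5714 / 69 = 471.1387
Standard deviation = √471.1387 = 21.7057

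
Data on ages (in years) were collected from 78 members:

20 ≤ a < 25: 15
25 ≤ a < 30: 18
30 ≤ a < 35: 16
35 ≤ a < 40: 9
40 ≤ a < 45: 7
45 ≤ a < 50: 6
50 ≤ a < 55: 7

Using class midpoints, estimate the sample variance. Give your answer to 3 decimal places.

89.398

Midpoints: 22.5, 27.5, 32.5, 37.5, 42.5, 47.5, 52.5
n = 78, Σfm = 2640, mean = 33.8462
Σfm² = 96237.5
Σf(m − x̄)² = Σfm² − (Σfm)²/n = 96237.5 − 2640²/78 = 6883.6538
Sample variance = 6883.6538 / 77 = 89.3981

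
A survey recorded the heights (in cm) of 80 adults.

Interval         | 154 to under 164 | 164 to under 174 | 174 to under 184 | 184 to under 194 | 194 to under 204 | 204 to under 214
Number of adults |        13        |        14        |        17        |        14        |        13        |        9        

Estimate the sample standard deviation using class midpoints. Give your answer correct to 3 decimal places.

Midpoints: 159, 169, 179, 189, 199, 209
n = 80, Σfm = 14590, mean = 182.3750
Σfm² = 2681240
Σf(m − x̄)² = Σfm² − (Σfm)²/n = 2681240 − 14590²/80 = 20388.7500
Sample variance = 20388.7500 / 79 = 258.0854
Standard deviation = √258.0854 = 16.0650

16.065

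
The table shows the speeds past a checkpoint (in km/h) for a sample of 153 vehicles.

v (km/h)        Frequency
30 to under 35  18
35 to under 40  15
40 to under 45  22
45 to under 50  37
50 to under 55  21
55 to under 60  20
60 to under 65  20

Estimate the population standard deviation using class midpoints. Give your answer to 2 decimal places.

Midpoints: 32.5, 37.5, 42.5, 47.5, 52.5, 57.5, 62.5
n = 153, Σfm = 7342.5, mean = 47.9902
Σfm² = 365456.25
Σf(m − x̄)² = Σfm² − (Σfm)²/n = 365456.25 − 7342.5²/153 = 13088.2353
Population variance = 13088.2353 / 153 = 85.5440
Standard deviation = √85.5440 = 9.2490

9.25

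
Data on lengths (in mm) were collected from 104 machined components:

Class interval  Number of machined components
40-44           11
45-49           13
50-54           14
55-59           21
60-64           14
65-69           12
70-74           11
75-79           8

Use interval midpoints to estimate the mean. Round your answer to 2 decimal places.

Midpoints: 42, 47, 52, 57, 62, 67, 72, 77
Σfm = 11×42 + 13×47 + 14×52 + 21×57 + 14×62 + 12×67 + 11×72 + 8×77 = 6078
n = Σf = 104
Mean = 6078 / 104 = 58.4423

58.44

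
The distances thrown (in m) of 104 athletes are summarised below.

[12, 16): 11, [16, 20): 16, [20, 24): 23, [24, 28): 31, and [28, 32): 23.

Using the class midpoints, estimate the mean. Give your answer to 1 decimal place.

Midpoints: 14, 18, 22, 26, 30
Σfm = 11×14 + 16×18 + 23×22 + 31×26 + 23×30 = 2444
n = Σf = 104
Mean = 2444 / 104 = 23.5000

23.5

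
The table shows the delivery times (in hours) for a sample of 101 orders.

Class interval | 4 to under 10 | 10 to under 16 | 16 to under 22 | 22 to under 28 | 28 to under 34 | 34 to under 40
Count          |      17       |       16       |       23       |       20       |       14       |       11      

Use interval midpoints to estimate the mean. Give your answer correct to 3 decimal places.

20.842

Midpoints: 7, 13, 19, 25, 31, 37
Σfm = 17×7 + 16×13 + 23×19 + 20×25 + 14×31 + 11×37 = 2105
n = Σf = 101
Mean = 2105 / 101 = 20.8416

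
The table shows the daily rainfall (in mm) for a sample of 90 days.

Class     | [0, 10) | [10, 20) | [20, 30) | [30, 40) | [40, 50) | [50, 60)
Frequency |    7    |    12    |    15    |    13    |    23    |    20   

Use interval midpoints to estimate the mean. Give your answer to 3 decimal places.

35.333

Midpoints: 5, 15, 25, 35, 45, 55
Σfm = 7×5 + 12×15 + 15×25 + 13×35 + 23×45 + 20×55 = 3180
n = Σf = 90
Mean = 3180 / 90 = 35.3333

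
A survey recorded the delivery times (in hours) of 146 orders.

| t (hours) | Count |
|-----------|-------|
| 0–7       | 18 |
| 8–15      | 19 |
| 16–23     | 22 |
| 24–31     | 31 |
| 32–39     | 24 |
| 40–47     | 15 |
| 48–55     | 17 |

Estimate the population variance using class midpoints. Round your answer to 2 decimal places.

217.62

Midpoints: 3.5, 11.5, 19.5, 27.5, 35.5, 43.5, 51.5
n = 146, Σfm = 3943, mean = 27.0068
Σfm² = 138260.5
Σf(m − x̄)² = Σfm² − (Σfm)²/n = 138260.5 − 3943²/146 = 31772.4932
Population variance = 31772.4932 / 146 = 217.6198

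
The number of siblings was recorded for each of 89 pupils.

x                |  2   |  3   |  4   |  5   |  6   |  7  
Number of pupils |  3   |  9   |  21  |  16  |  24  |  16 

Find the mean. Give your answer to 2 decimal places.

Values: 2, 3, 4, 5, 6, 7
Σfx = 3×2 + 9×3 + 21×4 + 16×5 + 24×6 + 16×7 = 453
n = Σf = 89
Mean = 453 / 89 = 5.0899

5.09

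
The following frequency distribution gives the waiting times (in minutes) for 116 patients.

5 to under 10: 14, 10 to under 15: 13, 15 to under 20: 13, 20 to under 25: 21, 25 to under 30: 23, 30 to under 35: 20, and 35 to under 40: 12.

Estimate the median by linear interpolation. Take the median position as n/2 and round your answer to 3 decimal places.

Cumulative frequencies: 14, 27, 40, 61, 84, 104, 116
n = 116; position = n/2 = 58.
This falls in the class 20 to under 25: L = 20, F = 40, f = 21, h = 5.
Median ≈ 20 + ((58 − 40) / 21) × 5 = 24.2857

24.286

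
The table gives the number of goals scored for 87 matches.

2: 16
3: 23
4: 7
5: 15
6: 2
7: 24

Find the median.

Cumulative frequencies: 16, 39, 46, 61, 63, 87
n = 87, so the median is the value in position (n+1)/2 = 44.
Position 44 falls at value 4.

4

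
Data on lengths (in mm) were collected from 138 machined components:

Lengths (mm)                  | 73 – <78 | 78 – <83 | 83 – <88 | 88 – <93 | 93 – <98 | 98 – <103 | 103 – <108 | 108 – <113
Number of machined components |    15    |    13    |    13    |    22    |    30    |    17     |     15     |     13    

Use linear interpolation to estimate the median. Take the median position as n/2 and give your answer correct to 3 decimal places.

94.000

Cumulative frequencies: 15, 28, 41, 63, 93, 110, 125, 138
n = 138; position = n/2 = 69.
This falls in the class 93 – <98: L = 93, F = 63, f = 30, h = 5.
Median ≈ 93 + ((69 − 63) / 30) × 5 = 94.0000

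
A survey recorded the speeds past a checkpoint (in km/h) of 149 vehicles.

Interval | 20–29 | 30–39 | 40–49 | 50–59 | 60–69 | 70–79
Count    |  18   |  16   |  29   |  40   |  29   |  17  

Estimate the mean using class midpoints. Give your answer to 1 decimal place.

51.0

Midpoints: 24.5, 34.5, 44.5, 54.5, 64.5, 74.5
Σfm = 18×24.5 + 16×34.5 + 29×44.5 + 40×54.5 + 29×64.5 + 17×74.5 = 7600.5
n = Σf = 149
Mean = 7600.5 / 149 = 51.0101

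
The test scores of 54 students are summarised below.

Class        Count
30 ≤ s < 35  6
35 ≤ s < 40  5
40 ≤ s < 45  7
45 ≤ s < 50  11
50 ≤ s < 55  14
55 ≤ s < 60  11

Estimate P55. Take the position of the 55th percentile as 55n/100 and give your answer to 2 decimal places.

50.25

Cumulative frequencies: 6, 11, 18, 29, 43, 54
n = 54; position = 55n/100 = 29.7.
This falls in the class 50 ≤ s < 55: L = 50, F = 29, f = 14, h = 5.
55th percentile ≈ 50 + ((29.7 − 29) / 14) × 5 = 50.2500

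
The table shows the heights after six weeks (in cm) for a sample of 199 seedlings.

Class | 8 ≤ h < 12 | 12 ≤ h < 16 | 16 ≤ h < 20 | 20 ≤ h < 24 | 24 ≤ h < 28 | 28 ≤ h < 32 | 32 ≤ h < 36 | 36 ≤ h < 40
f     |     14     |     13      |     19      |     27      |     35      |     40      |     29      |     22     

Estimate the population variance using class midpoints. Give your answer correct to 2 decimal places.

64.15

Midpoints: 10, 14, 18, 22, 26, 30, 34, 38
n = 199, Σfm = 5190, mean = 26.0804
Σfm² = 148124
Σf(m − x̄)² = Σfm² − (Σfm)²/n = 148124 − 5190²/199 = 12766.7136
Population variance = 12766.7136 / 199 = 64.1543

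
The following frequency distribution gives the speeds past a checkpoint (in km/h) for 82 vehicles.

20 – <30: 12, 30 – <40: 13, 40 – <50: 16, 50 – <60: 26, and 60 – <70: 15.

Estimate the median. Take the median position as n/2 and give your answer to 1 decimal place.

Cumulative frequencies: 12, 25, 41, 67, 82
n = 82; position = n/2 = 41.
This falls in the class 40 – <50: L = 40, F = 25, f = 16, h = 10.
Median ≈ 40 + ((41 − 25) / 16) × 10 = 50.0000

50.0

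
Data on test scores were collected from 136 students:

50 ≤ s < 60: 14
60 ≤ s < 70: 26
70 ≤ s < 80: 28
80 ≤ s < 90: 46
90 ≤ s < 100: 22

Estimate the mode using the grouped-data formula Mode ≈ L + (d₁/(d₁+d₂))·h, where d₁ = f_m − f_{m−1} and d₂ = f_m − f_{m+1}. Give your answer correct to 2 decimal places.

Modal class: 80 ≤ s < 90 (highest frequency 46).
d₁ = 46 − 28 = 18, d₂ = 46 − 22 = 24
Mode ≈ 80 + (18/(18+24)) × 10 = 80 + 4.2857 = 84.2857

84.29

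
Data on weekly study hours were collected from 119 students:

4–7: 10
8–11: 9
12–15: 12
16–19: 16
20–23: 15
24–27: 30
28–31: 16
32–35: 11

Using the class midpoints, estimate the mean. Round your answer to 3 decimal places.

21.097

Midpoints: 5.5, 9.5, 13.5, 17.5, 21.5, 25.5, 29.5, 33.5
Σfm = 10×5.5 + 9×9.5 + 12×13.5 + 16×17.5 + 15×21.5 + 30×25.5 + 16×29.5 + 11×33.5 = 2510.5
n = Σf = 119
Mean = 2510.5 / 119 = 21.0966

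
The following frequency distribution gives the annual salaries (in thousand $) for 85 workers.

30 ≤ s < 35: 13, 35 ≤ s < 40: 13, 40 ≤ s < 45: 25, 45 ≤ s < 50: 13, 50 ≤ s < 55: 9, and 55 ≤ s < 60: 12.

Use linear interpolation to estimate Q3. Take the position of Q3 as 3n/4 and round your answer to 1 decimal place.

Cumulative frequencies: 13, 26, 51, 64, 73, 85
n = 85; position = 3n/4 = 63.75.
This falls in the class 45 ≤ s < 50: L = 45, F = 51, f = 13, h = 5.
Upper quartile ≈ 45 + ((63.75 − 51) / 13) × 5 = 49.9038

49.9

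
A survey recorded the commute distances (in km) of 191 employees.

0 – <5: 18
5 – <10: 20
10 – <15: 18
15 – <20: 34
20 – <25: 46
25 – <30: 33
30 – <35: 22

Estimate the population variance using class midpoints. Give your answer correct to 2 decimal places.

Midpoints: 2.5, 7.5, 12.5, 17.5, 22.5, 27.5, 32.5
n = 191, Σfm = 3672.5, mean = 19.2277
Σfm² = 85943.75
Σf(m − x̄)² = Σfm² − (Σfm)²/n = 85943.75 − 3672.5²/191 = 15329.8429
Population variance = 15329.8429 / 191 = 80.2610

80.26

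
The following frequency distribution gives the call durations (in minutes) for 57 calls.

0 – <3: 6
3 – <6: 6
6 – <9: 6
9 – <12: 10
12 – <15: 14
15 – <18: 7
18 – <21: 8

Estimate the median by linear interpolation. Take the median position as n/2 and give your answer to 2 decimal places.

12.11

Cumulative frequencies: 6, 12, 18, 28, 42, 49, 57
n = 57; position = n/2 = 28.5.
This falls in the class 12 – <15: L = 12, F = 28, f = 14, h = 3.
Median ≈ 12 + ((28.5 − 28) / 14) × 3 = 12.1071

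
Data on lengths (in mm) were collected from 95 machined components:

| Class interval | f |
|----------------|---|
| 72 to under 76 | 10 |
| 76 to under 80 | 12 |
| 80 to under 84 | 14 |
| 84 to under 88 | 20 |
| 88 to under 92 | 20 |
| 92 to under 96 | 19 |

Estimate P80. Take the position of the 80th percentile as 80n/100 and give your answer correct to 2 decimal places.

92.00

Cumulative frequencies: 10, 22, 36, 56, 76, 95
n = 95; position = 80n/100 = 76.
This falls in the class 88 to under 92: L = 88, F = 56, f = 20, h = 4.
80th percentile ≈ 88 + ((76 − 56) / 20) × 4 = 92.0000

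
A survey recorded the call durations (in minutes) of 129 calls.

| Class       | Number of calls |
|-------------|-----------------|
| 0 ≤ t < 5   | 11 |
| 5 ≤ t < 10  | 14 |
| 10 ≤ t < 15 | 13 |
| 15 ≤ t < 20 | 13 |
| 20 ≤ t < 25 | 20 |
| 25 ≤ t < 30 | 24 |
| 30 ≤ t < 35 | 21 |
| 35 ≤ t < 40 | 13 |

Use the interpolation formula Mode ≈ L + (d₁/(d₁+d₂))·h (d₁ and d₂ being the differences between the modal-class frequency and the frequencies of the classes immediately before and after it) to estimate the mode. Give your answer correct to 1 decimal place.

27.9

Modal class: 25 ≤ t < 30 (highest frequency 24).
d₁ = 24 − 20 = 4, d₂ = 24 − 21 = 3
Mode ≈ 25 + (4/(4+3)) × 5 = 25 + 2.8571 = 27.8571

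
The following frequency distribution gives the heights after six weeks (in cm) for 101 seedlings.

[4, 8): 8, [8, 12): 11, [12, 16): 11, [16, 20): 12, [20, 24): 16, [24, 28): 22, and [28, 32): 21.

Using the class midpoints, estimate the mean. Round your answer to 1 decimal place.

Midpoints: 6, 10, 14, 18, 22, 26, 30
Σfm = 8×6 + 11×10 + 11×14 + 12×18 + 16×22 + 22×26 + 21×30 = 2082
n = Σf = 101
Mean = 2082 / 101 = 20.6139

20.6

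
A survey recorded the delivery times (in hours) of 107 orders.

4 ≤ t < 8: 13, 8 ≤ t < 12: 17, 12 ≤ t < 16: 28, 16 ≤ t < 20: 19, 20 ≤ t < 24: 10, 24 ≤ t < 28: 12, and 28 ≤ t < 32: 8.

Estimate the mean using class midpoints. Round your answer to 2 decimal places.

16.39

Midpoints: 6, 10, 14, 18, 22, 26, 30
Σfm = 13×6 + 17×10 + 28×14 + 19×18 + 10×22 + 12×26 + 8×30 = 1754
n = Σf = 107
Mean = 1754 / 107 = 16.3925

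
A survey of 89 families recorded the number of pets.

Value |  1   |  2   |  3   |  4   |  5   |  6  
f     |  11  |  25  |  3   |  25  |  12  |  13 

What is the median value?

4

Cumulative frequencies: 11, 36, 39, 64, 76, 89
n = 89, so the median is the value in position (n+1)/2 = 45.
Position 45 falls at value 4.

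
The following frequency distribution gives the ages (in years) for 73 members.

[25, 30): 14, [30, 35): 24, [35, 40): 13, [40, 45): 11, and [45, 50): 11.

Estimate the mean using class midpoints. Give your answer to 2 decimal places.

Midpoints: 27.5, 32.5, 37.5, 42.5, 47.5
Σfm = 14×27.5 + 24×32.5 + 13×37.5 + 11×42.5 + 11×47.5 = 2642.5
n = Σf = 73
Mean = 2642.5 / 73 = 36.1986

36.20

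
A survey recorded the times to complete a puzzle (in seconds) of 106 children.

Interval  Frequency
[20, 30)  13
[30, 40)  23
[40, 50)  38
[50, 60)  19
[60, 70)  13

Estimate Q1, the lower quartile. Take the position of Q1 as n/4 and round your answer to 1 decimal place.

35.9

Cumulative frequencies: 13, 36, 74, 93, 106
n = 106; position = n/4 = 26.5.
This falls in the class [30, 40): L = 30, F = 13, f = 23, h = 10.
Lower quartile ≈ 30 + ((26.5 − 13) / 23) × 10 = 35.8696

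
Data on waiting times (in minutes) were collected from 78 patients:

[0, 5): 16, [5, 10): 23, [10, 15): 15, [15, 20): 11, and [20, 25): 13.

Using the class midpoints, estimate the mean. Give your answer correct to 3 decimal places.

11.346

Midpoints: 2.5, 7.5, 12.5, 17.5, 22.5
Σfm = 16×2.5 + 23×7.5 + 15×12.5 + 11×17.5 + 13×22.5 = 885
n = Σf = 78
Mean = 885 / 78 = 11.3462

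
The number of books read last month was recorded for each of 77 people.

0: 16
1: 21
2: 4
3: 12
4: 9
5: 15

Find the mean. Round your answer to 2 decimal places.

2.29

Values: 0, 1, 2, 3, 4, 5
Σfx = 16×0 + 21×1 + 4×2 + 12×3 + 9×4 + 15×5 = 176
n = Σf = 77
Mean = 176 / 77 = 2.2857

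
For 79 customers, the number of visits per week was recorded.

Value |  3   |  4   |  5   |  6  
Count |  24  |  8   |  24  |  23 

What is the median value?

5

Cumulative frequencies: 24, 32, 56, 79
n = 79, so the median is the value in position (n+1)/2 = 40.
Position 40 falls at value 5.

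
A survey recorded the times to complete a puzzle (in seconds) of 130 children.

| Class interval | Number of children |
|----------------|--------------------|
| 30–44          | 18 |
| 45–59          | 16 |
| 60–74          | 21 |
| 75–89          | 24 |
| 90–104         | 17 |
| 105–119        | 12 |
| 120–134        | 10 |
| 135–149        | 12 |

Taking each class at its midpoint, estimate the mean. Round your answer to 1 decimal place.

83.4

Midpoints: 37, 52, 67, 82, 97, 112, 127, 142
Σfm = 18×37 + 16×52 + 21×67 + 24×82 + 17×97 + 12×112 + 10×127 + 12×142 = 10840
n = Σf = 130
Mean = 10840 / 130 = 83.3846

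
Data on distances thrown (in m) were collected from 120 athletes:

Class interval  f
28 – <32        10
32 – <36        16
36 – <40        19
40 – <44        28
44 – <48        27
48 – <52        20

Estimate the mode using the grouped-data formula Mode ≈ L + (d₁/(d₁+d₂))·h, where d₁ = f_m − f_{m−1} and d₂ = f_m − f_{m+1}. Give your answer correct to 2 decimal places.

Modal class: 40 – <44 (highest frequency 28).
d₁ = 28 − 19 = 9, d₂ = 28 − 27 = 1
Mode ≈ 40 + (9/(9+1)) × 4 = 40 + 3.6000 = 43.6000

43.60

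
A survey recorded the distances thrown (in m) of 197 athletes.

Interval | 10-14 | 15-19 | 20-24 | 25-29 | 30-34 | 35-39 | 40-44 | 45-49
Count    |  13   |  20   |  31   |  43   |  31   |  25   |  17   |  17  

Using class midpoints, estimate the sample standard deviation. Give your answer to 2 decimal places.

Midpoints: 12, 17, 22, 27, 32, 37, 42, 47
n = 197, Σfm = 5769, mean = 29.2843
Σfm² = 187513
Σf(m − x̄)² = Σfm² − (Σfm)²/n = 187513 − 5769²/197 = 18572.0812
Sample variance = 18572.0812 / 196 = 94.7555
Standard deviation = √94.7555 = 9.7342

9.73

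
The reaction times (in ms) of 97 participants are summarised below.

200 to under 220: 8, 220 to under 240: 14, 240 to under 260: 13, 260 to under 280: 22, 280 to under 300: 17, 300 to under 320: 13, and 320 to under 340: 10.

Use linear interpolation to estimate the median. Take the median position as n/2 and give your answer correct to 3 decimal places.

Cumulative frequencies: 8, 22, 35, 57, 74, 87, 97
n = 97; position = n/2 = 48.5.
This falls in the class 260 to under 280: L = 260, F = 35, f = 22, h = 20.
Median ≈ 260 + ((48.5 − 35) / 22) × 20 = 272.2727

272.273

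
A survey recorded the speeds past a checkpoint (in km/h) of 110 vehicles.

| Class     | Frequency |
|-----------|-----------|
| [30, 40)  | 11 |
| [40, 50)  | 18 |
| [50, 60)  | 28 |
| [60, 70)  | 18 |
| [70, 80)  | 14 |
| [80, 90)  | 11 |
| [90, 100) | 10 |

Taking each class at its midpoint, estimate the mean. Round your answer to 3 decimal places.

62.182

Midpoints: 35, 45, 55, 65, 75, 85, 95
Σfm = 11×35 + 18×45 + 28×55 + 18×65 + 14×75 + 11×85 + 10×95 = 6840
n = Σf = 110
Mean = 6840 / 110 = 62.1818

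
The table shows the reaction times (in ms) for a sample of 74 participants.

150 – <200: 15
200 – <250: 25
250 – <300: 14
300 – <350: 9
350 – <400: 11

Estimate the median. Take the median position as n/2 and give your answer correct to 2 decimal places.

Cumulative frequencies: 15, 40, 54, 63, 74
n = 74; position = n/2 = 37.
This falls in the class 200 – <250: L = 200, F = 15, f = 25, h = 50.
Median ≈ 200 + ((37 − 15) / 25) × 50 = 244.0000

244.00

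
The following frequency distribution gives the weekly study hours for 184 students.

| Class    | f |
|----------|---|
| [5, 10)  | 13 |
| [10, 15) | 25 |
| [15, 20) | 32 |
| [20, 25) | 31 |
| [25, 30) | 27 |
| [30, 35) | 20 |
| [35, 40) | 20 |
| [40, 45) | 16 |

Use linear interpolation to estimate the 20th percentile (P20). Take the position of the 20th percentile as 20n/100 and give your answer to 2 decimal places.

Cumulative frequencies: 13, 38, 70, 101, 128, 148, 168, 184
n = 184; position = 20n/100 = 36.8.
This falls in the class [10, 15): L = 10, F = 13, f = 25, h = 5.
20th percentile ≈ 10 + ((36.8 − 13) / 25) × 5 = 14.7600

14.76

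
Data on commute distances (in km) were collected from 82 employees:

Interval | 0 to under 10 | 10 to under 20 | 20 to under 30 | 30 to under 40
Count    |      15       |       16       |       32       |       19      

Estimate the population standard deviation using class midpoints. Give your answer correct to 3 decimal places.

10.248

Midpoints: 5, 15, 25, 35
n = 82, Σfm = 1780, mean = 21.7073
Σfm² = 47250
Σf(m − x̄)² = Σfm² − (Σfm)²/n = 47250 − 1780²/82 = 8610.9756
Population variance = 8610.9756 / 82 = 105.0119
Standard deviation = √105.0119 = 10.2475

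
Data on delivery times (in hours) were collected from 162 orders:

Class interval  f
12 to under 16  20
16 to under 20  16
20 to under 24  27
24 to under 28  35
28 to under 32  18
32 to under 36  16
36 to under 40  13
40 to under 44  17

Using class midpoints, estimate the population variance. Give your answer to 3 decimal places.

72.404

Midpoints: 14, 18, 22, 26, 30, 34, 38, 42
n = 162, Σfm = 4364, mean = 26.9383
Σfm² = 129288
Σf(m − x̄)² = Σfm² − (Σfm)²/n = 129288 − 4364²/162 = 11729.3827
Population variance = 11729.3827 / 162 = 72.4036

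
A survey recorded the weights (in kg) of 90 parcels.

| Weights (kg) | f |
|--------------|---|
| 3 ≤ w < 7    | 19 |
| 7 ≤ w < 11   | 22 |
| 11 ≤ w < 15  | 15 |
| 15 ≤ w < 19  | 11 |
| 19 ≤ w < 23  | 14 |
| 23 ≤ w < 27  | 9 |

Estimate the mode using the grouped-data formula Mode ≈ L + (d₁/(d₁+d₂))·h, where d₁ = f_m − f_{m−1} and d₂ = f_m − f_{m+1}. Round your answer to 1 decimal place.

8.2

Modal class: 7 ≤ w < 11 (highest frequency 22).
d₁ = 22 − 19 = 3, d₂ = 22 − 15 = 7
Mode ≈ 7 + (3/(3+7)) × 4 = 7 + 1.2000 = 8.2000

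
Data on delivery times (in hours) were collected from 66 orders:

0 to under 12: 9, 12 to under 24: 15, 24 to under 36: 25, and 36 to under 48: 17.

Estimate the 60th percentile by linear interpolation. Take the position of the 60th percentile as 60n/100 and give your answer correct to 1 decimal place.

31.5

Cumulative frequencies: 9, 24, 49, 66
n = 66; position = 60n/100 = 39.6.
This falls in the class 24 to under 36: L = 24, F = 24, f = 25, h = 12.
60th percentile ≈ 24 + ((39.6 − 24) / 25) × 12 = 31.4880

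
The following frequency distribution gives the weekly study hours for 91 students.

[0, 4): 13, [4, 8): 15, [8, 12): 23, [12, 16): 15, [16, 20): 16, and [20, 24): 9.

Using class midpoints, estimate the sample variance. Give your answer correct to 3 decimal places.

38.228

Midpoints: 2, 6, 10, 14, 18, 22
n = 91, Σfm = 1042, mean = 11.4505
Σfm² = 15372
Σf(m − x̄)² = Σfm² − (Σfm)²/n = 15372 − 1042²/91 = 3440.5275
Sample variance = 3440.5275 / 90 = 38.2281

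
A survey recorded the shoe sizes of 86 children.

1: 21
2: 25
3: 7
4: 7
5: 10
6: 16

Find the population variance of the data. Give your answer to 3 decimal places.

3.480

Values: 1, 2, 3, 4, 5, 6
n = 86, Σfx = 266, mean = 3.0930
Σfx² = 1122
Σf(x − x̄)² = Σfx² − (Σfx)²/n = 1122 − 266²/86 = 299.2558
Population variance = 299.2558 / 86 = 3.4797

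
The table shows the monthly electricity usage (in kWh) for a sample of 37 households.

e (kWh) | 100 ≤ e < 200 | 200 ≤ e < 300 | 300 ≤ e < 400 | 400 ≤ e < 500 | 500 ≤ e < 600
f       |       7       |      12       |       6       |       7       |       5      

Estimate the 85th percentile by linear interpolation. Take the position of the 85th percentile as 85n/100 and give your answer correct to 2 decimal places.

492.14

Cumulative frequencies: 7, 19, 25, 32, 37
n = 37; position = 85n/100 = 31.45.
This falls in the class 400 ≤ e < 500: L = 400, F = 25, f = 7, h = 100.
85th percentile ≈ 400 + ((31.45 − 25) / 7) × 100 = 492.1429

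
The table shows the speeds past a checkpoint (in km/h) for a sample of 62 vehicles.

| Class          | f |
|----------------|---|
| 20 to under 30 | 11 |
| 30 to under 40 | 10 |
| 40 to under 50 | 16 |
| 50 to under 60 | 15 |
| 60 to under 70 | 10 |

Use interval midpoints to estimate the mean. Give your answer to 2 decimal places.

45.48

Midpoints: 25, 35, 45, 55, 65
Σfm = 11×25 + 10×35 + 16×45 + 15×55 + 10×65 = 2820
n = Σf = 62
Mean = 2820 / 62 = 45.4839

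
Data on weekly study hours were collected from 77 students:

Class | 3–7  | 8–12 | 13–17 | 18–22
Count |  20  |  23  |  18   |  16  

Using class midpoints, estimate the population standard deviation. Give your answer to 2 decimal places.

5.41

Midpoints: 5, 10, 15, 20
n = 77, Σfm = 920, mean = 11.9481
Σfm² = 13250
Σf(m − x̄)² = Σfm² − (Σfm)²/n = 13250 − 920²/77 = 2257.7922
Population variance = 2257.7922 / 77 = 29.3220
Standard deviation = √29.3220 = 5.4150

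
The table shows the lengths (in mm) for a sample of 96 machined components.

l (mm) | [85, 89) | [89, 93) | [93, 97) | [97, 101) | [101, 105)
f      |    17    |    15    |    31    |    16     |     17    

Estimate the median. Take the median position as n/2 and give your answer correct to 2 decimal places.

95.06

Cumulative frequencies: 17, 32, 63, 79, 96
n = 96; position = n/2 = 48.
This falls in the class [93, 97): L = 93, F = 32, f = 31, h = 4.
Median ≈ 93 + ((48 − 32) / 31) × 4 = 95.0645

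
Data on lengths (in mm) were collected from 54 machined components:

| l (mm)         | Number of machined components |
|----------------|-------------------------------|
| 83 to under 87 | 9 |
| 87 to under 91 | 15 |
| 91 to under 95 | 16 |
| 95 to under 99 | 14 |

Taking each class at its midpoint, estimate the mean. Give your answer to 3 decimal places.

91.593

Midpoints: 85, 89, 93, 97
Σfm = 9×85 + 15×89 + 16×93 + 14×97 = 4946
n = Σf = 54
Mean = 4946 / 54 = 91.5926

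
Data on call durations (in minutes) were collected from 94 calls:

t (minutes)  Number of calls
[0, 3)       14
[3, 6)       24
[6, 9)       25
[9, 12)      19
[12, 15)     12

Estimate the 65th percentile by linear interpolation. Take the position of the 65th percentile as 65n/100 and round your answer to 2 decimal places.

Cumulative frequencies: 14, 38, 63, 82, 94
n = 94; position = 65n/100 = 61.1.
This falls in the class [6, 9): L = 6, F = 38, f = 25, h = 3.
65th percentile ≈ 6 + ((61.1 − 38) / 25) × 3 = 8.7720

8.77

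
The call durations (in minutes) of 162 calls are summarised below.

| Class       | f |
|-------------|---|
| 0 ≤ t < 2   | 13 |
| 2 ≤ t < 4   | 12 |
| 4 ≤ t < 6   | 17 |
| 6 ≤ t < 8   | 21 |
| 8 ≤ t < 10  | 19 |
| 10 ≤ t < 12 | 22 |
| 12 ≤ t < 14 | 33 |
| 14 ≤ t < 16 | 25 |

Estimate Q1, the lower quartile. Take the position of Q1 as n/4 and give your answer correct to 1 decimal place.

5.8

Cumulative frequencies: 13, 25, 42, 63, 82, 104, 137, 162
n = 162; position = n/4 = 40.5.
This falls in the class 4 ≤ t < 6: L = 4, F = 25, f = 17, h = 2.
Lower quartile ≈ 4 + ((40.5 − 25) / 17) × 2 = 5.8235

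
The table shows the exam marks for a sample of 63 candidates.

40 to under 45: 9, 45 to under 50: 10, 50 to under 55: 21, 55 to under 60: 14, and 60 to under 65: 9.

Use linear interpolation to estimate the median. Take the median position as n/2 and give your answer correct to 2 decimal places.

52.98

Cumulative frequencies: 9, 19, 40, 54, 63
n = 63; position = n/2 = 31.5.
This falls in the class 50 to under 55: L = 50, F = 19, f = 21, h = 5.
Median ≈ 50 + ((31.5 − 19) / 21) × 5 = 52.9762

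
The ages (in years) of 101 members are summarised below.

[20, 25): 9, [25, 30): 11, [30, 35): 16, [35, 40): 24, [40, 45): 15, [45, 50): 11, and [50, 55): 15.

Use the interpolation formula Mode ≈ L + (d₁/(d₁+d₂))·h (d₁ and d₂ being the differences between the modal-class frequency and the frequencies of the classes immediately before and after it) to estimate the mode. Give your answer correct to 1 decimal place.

Modal class: [35, 40) (highest frequency 24).
d₁ = 24 − 16 = 8, d₂ = 24 − 15 = 9
Mode ≈ 35 + (8/(8+9)) × 5 = 35 + 2.3529 = 37.3529

37.4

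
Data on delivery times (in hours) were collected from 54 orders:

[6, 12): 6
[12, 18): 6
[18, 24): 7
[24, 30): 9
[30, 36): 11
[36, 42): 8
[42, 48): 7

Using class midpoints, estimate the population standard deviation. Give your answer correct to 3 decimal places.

11.218

Midpoints: 9, 15, 21, 27, 33, 39, 45
n = 54, Σfm = 1524, mean = 28.2222
Σfm² = 49806
Σf(m − x̄)² = Σfm² − (Σfm)²/n = 49806 − 1524²/54 = 6795.3333
Population variance = 6795.3333 / 54 = 125.8395
Standard deviation = √125.8395 = 11.2178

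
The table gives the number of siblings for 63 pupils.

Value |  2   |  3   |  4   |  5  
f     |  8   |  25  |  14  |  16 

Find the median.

3

Cumulative frequencies: 8, 33, 47, 63
n = 63, so the median is the value in position (n+1)/2 = 32.
Position 32 falls at value 3.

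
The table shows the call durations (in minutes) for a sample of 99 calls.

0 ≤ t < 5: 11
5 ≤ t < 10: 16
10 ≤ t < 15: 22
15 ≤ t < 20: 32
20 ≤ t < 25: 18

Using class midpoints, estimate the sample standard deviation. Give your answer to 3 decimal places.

Midpoints: 2.5, 7.5, 12.5, 17.5, 22.5
n = 99, Σfm = 1387.5, mean = 14.0152
Σfm² = 23318.75
Σf(m − x̄)² = Σfm² − (Σfm)²/n = 23318.75 − 1387.5²/99 = 3872.7273
Sample variance = 3872.7273 / 98 = 39.5176
Standard deviation = √39.5176 = 6.2863

6.286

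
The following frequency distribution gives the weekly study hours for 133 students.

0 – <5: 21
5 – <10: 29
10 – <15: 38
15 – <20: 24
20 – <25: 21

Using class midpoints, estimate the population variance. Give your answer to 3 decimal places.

Midpoints: 2.5, 7.5, 12.5, 17.5, 22.5
n = 133, Σfm = 1637.5, mean = 12.3120
Σfm² = 25681.25
Σf(m − x̄)² = Σfm² − (Σfm)²/n = 25681.25 − 1637.5²/133 = 5520.3008
Population variance = 5520.3008 / 133 = 41.5060

41.506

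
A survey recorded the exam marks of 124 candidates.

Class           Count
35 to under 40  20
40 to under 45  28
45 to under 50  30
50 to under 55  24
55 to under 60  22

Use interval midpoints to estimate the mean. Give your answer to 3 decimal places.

Midpoints: 37.5, 42.5, 47.5, 52.5, 57.5
Σfm = 20×37.5 + 28×42.5 + 30×47.5 + 24×52.5 + 22×57.5 = 5890
n = Σf = 124
Mean = 5890 / 124 = 47.5000

47.500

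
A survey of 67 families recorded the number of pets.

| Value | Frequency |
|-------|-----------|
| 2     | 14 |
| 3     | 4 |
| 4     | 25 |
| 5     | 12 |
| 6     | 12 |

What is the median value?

4

Cumulative frequencies: 14, 18, 43, 55, 67
n = 67, so the median is the value in position (n+1)/2 = 34.
Position 34 falls at value 4.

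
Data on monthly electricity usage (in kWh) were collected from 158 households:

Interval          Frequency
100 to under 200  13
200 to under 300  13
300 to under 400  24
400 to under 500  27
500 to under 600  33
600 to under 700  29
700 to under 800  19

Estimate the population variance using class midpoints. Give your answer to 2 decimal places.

Midpoints: 150, 250, 350, 450, 550, 650, 750
n = 158, Σfm = 77000, mean = 487.3418
Σfm² = 42435000
Σf(m − x̄)² = Σfm² − (Σfm)²/n = 42435000 − 77000²/158 = 4909683.5443
Population variance = 4909683.5443 / 158 = 31073.9465

31073.95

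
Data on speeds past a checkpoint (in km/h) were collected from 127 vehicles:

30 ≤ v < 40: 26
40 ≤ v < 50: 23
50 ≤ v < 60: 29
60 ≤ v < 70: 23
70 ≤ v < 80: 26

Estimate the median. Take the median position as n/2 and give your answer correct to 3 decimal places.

55.000

Cumulative frequencies: 26, 49, 78, 101, 127
n = 127; position = n/2 = 63.5.
This falls in the class 50 ≤ v < 60: L = 50, F = 49, f = 29, h = 10.
Median ≈ 50 + ((63.5 − 49) / 29) × 10 = 55.0000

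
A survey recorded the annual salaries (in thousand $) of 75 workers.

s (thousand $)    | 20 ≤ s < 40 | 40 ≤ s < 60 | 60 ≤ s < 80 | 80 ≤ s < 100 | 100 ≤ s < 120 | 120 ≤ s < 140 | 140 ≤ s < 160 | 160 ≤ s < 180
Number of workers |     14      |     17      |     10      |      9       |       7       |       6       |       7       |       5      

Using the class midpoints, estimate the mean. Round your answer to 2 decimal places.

Midpoints: 30, 50, 70, 90, 110, 130, 150, 170
Σfm = 14×30 + 17×50 + 10×70 + 9×90 + 7×110 + 6×130 + 7×150 + 5×170 = 6230
n = Σf = 75
Mean = 6230 / 75 = 83.0667

83.07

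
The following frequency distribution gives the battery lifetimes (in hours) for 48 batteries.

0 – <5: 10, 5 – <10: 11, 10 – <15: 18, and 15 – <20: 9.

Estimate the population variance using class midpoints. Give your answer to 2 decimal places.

26.00

Midpoints: 2.5, 7.5, 12.5, 17.5
n = 48, Σfm = 490, mean = 10.2083
Σfm² = 6250
Σf(m − x̄)² = Σfm² − (Σfm)²/n = 6250 − 490²/48 = 1247.9167
Population variance = 1247.9167 / 48 = 25.9983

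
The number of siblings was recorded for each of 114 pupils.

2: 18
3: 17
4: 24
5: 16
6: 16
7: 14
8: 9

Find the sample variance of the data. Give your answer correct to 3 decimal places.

Values: 2, 3, 4, 5, 6, 7, 8
n = 114, Σfx = 529, mean = 4.6404
Σfx² = 2847
Σf(x − x̄)² = Σfx² − (Σfx)²/n = 2847 − 529²/114 = 392.2544
Sample variance = 392.2544 / 113 = 3.4713

3.471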